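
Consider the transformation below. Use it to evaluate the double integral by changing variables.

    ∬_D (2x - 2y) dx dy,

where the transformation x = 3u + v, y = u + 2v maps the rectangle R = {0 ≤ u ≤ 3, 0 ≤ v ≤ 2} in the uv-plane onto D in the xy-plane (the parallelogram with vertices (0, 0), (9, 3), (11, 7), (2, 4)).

Compute the Jacobian determinant of (x, y) with respect to (u, v):

    ∂(x,y)/∂(u,v) = | 3  1 | = (3)(2) - (1)(1) = 5.
                   | 1  2 |

Its absolute value is |J| = 5 (the area scaling factor).

Substituting x = 3u + v, y = u + 2v into the integrand,

    2x - 2y → 4u - 2v,

so the integral becomes

    ∬_R (4u - 2v) · |J| du dv = ∫_0^3 ∫_0^2 (20u - 10v) dv du.

Inner (v): 40u - 20.
Outer (u): 120.

Therefore ∬_D (2x - 2y) dx dy = 120.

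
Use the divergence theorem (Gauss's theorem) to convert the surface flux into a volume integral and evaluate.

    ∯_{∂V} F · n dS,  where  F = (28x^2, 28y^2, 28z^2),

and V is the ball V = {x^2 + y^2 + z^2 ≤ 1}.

By the divergence theorem,

    ∯_{∂V} F · n dS = ∭_V (∇ · F) dV.

Compute the divergence:
    ∇ · F = ∂F_x/∂x + ∂F_y/∂y + ∂F_z/∂z = 56x + 56y + 56z.

In spherical coordinates, x = ρ sin(φ) cos(θ), y = ρ sin(φ) sin(θ), z = ρ cos(φ), dV = ρ^2 sin(φ) dρ dφ dθ, with 0 ≤ ρ ≤ 1, 0 ≤ φ ≤ π, 0 ≤ θ ≤ 2π.

The integrand, after substitution and multiplying by the volume element, becomes (56ρ (sqrt(2)sin(φ)sin(θ + π/4) + cos(φ))) · ρ^2 sin(φ), so

    ∭_V (∇·F) dV = ∫_0^{2π} ∫_0^{π} ∫_0^{1} (56ρ (sqrt(2)sin(φ)sin(θ + π/4) + cos(φ))) · ρ^2 sin(φ) dρ dφ dθ.

Inner (ρ from 0 to 1): 14(sqrt(2)sin(φ)sin(θ + π/4) + cos(φ))sin(φ).
Middle (φ from 0 to π): 7sqrt(2)π sin(θ + π/4).
Outer (θ from 0 to 2π): 0.

Therefore ∯_{∂V} F · n dS = 0.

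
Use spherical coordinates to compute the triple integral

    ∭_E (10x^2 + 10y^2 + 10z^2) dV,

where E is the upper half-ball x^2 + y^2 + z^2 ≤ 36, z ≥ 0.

In spherical coordinates, x = ρ sin(φ) cos(θ), y = ρ sin(φ) sin(θ), z = ρ cos(φ), and dV = ρ^2 sin(φ) dρ dφ dθ.

The integrand becomes 10ρ^2, so

    ∭_E (10x^2 + 10y^2 + 10z^2) dV = ∫_{0}^{2π} ∫_{0}^{π/2} ∫_{0}^{6} (10ρ^2) · ρ^2 sin(φ) dρ dφ dθ.

Inner (ρ): 15552sin(φ).
Middle (φ): 15552.
Outer (θ): 31104π.

Therefore the triple integral equals 31104π.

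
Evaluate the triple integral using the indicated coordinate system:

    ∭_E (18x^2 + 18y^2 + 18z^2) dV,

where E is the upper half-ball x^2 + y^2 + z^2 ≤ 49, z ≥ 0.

In spherical coordinates, x = ρ sin(φ) cos(θ), y = ρ sin(φ) sin(θ), z = ρ cos(φ), and dV = ρ^2 sin(φ) dρ dφ dθ.

The integrand becomes 18ρ^2, so

    ∭_E (18x^2 + 18y^2 + 18z^2) dV = ∫_{0}^{2π} ∫_{0}^{π/2} ∫_{0}^{7} (18ρ^2) · ρ^2 sin(φ) dρ dφ dθ.

Inner (ρ): 302526sin(φ)/5.
Middle (φ): 302526/5.
Outer (θ): 605052π/5.

Therefore the triple integral equals 605052π/5.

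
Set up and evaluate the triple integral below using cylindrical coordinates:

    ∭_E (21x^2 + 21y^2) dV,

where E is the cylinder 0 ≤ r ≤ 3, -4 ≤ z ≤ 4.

In cylindrical coordinates, x = r cos(θ), y = r sin(θ), z = z, and dV = r dr dθ dz.

The integrand becomes 21r^2, so

    ∭_E (21x^2 + 21y^2) dV = ∫_{0}^{2π} ∫_{0}^{3} ∫_{-4}^{4} (21r^2) · r dz dr dθ.

Inner (z): 168r^3.
Middle (r from 0 to 3): 3402.
Outer (θ): 6804π.

Therefore the triple integral equals 6804π.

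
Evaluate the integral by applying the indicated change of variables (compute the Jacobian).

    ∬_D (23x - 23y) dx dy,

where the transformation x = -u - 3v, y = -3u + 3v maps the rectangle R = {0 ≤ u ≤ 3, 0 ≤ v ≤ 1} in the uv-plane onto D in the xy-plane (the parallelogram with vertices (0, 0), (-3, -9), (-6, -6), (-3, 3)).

Compute the Jacobian determinant of (x, y) with respect to (u, v):

    ∂(x,y)/∂(u,v) = | -1  -3 | = (-1)(3) - (-3)(-3) = -12.
                   | -3  3 |

Its absolute value is |J| = 12 (the area scaling factor).

Substituting x = -u - 3v, y = -3u + 3v into the integrand,

    23x - 23y → 46u - 138v,

so the integral becomes

    ∬_R (46u - 138v) · |J| du dv = ∫_0^3 ∫_0^1 (552u - 1656v) dv du.

Inner (v): 552u - 828.
Outer (u): 0.

Therefore ∬_D (23x - 23y) dx dy = 0.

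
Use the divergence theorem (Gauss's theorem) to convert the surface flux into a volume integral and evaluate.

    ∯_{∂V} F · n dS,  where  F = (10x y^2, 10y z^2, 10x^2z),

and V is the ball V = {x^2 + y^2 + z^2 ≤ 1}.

By the divergence theorem,

    ∯_{∂V} F · n dS = ∭_V (∇ · F) dV.

Compute the divergence:
    ∇ · F = ∂F_x/∂x + ∂F_y/∂y + ∂F_z/∂z = 10y^2 + 10z^2 + 10x^2 = 10x^2 + 10y^2 + 10z^2.

In spherical coordinates, x = ρ sin(φ) cos(θ), y = ρ sin(φ) sin(θ), z = ρ cos(φ), dV = ρ^2 sin(φ) dρ dφ dθ, with 0 ≤ ρ ≤ 1, 0 ≤ φ ≤ π, 0 ≤ θ ≤ 2π.

The integrand, after substitution and multiplying by the volume element, becomes (10ρ^2) · ρ^2 sin(φ), so

    ∭_V (∇·F) dV = ∫_0^{2π} ∫_0^{π} ∫_0^{1} (10ρ^2) · ρ^2 sin(φ) dρ dφ dθ.

Inner (ρ from 0 to 1): 2sin(φ).
Middle (φ from 0 to π): 4.
Outer (θ from 0 to 2π): 8π.

Therefore ∯_{∂V} F · n dS = 8π.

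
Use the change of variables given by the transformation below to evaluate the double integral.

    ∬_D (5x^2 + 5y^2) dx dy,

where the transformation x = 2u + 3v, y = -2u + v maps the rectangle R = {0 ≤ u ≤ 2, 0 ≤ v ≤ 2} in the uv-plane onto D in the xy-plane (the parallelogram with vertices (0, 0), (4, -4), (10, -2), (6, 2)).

Compute the Jacobian determinant of (x, y) with respect to (u, v):

    ∂(x,y)/∂(u,v) = | 2  3 | = (2)(1) - (3)(-2) = 8.
                   | -2  1 |

Its absolute value is |J| = 8 (the area scaling factor).

Substituting x = 2u + 3v, y = -2u + v into the integrand,

    5x^2 + 5y^2 → 40u^2 + 40u v + 50v^2,

so the integral becomes

    ∬_R (40u^2 + 40u v + 50v^2) · |J| du dv = ∫_0^2 ∫_0^2 (320u^2 + 320u v + 400v^2) dv du.

Inner (v): 640u^2 + 640u + 3200/3.
Outer (u): 5120.

Therefore ∬_D (5x^2 + 5y^2) dx dy = 5120.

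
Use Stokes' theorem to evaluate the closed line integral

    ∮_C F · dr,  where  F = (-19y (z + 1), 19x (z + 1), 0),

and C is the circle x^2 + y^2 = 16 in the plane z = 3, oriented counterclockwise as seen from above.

Let S be the flat disk x^2 + y^2 ≤ 16 in the plane z = 3, with upward unit normal n̂ = ẑ. By Stokes' theorem,

    ∮_C F · dr = ∬_S (∇ × F) · n̂ dS = ∬_D (curl F)_z dA,

where D is the disk x^2 + y^2 ≤ 16.

Compute the curl of F = (-19y (z + 1), 19x (z + 1), 0):
    (∇ × F)_x = ∂F_z/∂y - ∂F_y/∂z = -19x,
    (∇ × F)_y = ∂F_x/∂z - ∂F_z/∂x = -19y,
    (∇ × F)_z = ∂F_y/∂x - ∂F_x/∂y = 38z + 38.

On z = 3, (curl F)_z = 152.

Convert to polar (x = r cos θ, y = r sin θ, dA = r dr dθ); the integrand becomes 152, so

    ∬_D (curl F)_z dA = ∫_0^{2π} ∫_0^{4} (152) · r dr dθ.

Inner (r from 0 to 4): 1216.
Outer (θ from 0 to 2π): 2432π.

Therefore ∮_C F · dr = 2432π.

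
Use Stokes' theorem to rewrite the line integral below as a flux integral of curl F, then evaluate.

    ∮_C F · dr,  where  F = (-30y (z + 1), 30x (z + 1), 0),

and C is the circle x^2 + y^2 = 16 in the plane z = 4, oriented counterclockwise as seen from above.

Let S be the flat disk x^2 + y^2 ≤ 16 in the plane z = 4, with upward unit normal n̂ = ẑ. By Stokes' theorem,

    ∮_C F · dr = ∬_S (∇ × F) · n̂ dS = ∬_D (curl F)_z dA,

where D is the disk x^2 + y^2 ≤ 16.

Compute the curl of F = (-30y (z + 1), 30x (z + 1), 0):
    (∇ × F)_x = ∂F_z/∂y - ∂F_y/∂z = -30x,
    (∇ × F)_y = ∂F_x/∂z - ∂F_z/∂x = -30y,
    (∇ × F)_z = ∂F_y/∂x - ∂F_x/∂y = 60z + 60.

On z = 4, (curl F)_z = 300.

Convert to polar (x = r cos θ, y = r sin θ, dA = r dr dθ); the integrand becomes 300, so

    ∬_D (curl F)_z dA = ∫_0^{2π} ∫_0^{4} (300) · r dr dθ.

Inner (r from 0 to 4): 2400.
Outer (θ from 0 to 2π): 4800π.

Therefore ∮_C F · dr = 4800π.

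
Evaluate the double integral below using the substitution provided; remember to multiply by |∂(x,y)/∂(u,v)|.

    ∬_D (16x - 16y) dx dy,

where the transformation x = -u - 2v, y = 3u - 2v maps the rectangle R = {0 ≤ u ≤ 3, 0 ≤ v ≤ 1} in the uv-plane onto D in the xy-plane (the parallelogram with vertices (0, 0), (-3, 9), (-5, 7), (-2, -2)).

Compute the Jacobian determinant of (x, y) with respect to (u, v):

    ∂(x,y)/∂(u,v) = | -1  -2 | = (-1)(-2) - (-2)(3) = 8.
                   | 3  -2 |

Its absolute value is |J| = 8 (the area scaling factor).

Substituting x = -u - 2v, y = 3u - 2v into the integrand,

    16x - 16y → -64u,

so the integral becomes

    ∬_R (-64u) · |J| du dv = ∫_0^3 ∫_0^1 (-512u) dv du.

Inner (v): -512u.
Outer (u): -2304.

Therefore ∬_D (16x - 16y) dx dy = -2304.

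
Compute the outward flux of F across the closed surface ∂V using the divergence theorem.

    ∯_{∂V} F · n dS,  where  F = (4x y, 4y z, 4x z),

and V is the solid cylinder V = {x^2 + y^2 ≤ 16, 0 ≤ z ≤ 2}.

By the divergence theorem,

    ∯_{∂V} F · n dS = ∭_V (∇ · F) dV.

Compute the divergence:
    ∇ · F = ∂F_x/∂x + ∂F_y/∂y + ∂F_z/∂z = 4y + 4z + 4x = 4x + 4y + 4z.

In cylindrical coordinates, x = r cos(θ), y = r sin(θ), z = z, dV = r dr dθ dz, with 0 ≤ r ≤ 4, 0 ≤ θ ≤ 2π, 0 ≤ z ≤ 2.

The integrand, after substitution and multiplying by the volume element, becomes (4sqrt(2)r sin(θ + π/4) + 4z) · r, so

    ∭_V (∇·F) dV = ∫_0^{2π} ∫_0^{4} ∫_0^{2} (4sqrt(2)r sin(θ + π/4) + 4z) · r dz dr dθ.

Inner (z from 0 to 2): 8r (sqrt(2)r sin(θ + π/4) + 1).
Middle (r from 0 to 4): 512sqrt(2)sin(θ + π/4)/3 + 64.
Outer (θ from 0 to 2π): 128π.

Therefore ∯_{∂V} F · n dS = 128π.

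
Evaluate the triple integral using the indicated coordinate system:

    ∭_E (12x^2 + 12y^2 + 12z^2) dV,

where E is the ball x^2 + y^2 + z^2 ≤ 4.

In spherical coordinates, x = ρ sin(φ) cos(θ), y = ρ sin(φ) sin(θ), z = ρ cos(φ), and dV = ρ^2 sin(φ) dρ dφ dθ.

The integrand becomes 12ρ^2, so

    ∭_E (12x^2 + 12y^2 + 12z^2) dV = ∫_{0}^{2π} ∫_{0}^{π} ∫_{0}^{2} (12ρ^2) · ρ^2 sin(φ) dρ dφ dθ.

Inner (ρ): 384sin(φ)/5.
Middle (φ): 768/5.
Outer (θ): 1536π/5.

Therefore the triple integral equals 1536π/5.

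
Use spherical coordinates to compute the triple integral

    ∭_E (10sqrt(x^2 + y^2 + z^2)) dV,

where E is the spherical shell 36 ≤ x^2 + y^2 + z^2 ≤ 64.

In spherical coordinates, x = ρ sin(φ) cos(θ), y = ρ sin(φ) sin(θ), z = ρ cos(φ), and dV = ρ^2 sin(φ) dρ dφ dθ.

The integrand becomes 10ρ, so

    ∭_E (10sqrt(x^2 + y^2 + z^2)) dV = ∫_{0}^{2π} ∫_{0}^{π} ∫_{6}^{8} (10ρ) · ρ^2 sin(φ) dρ dφ dθ.

Inner (ρ): 7000sin(φ).
Middle (φ): 14000.
Outer (θ): 28000π.

Therefore the triple integral equals 28000π.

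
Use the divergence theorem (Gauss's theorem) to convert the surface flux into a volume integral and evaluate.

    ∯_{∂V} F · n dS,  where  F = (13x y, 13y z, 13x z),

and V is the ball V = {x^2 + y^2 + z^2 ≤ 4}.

By the divergence theorem,

    ∯_{∂V} F · n dS = ∭_V (∇ · F) dV.

Compute the divergence:
    ∇ · F = ∂F_x/∂x + ∂F_y/∂y + ∂F_z/∂z = 13y + 13z + 13x = 13x + 13y + 13z.

In spherical coordinates, x = ρ sin(φ) cos(θ), y = ρ sin(φ) sin(θ), z = ρ cos(φ), dV = ρ^2 sin(φ) dρ dφ dθ, with 0 ≤ ρ ≤ 2, 0 ≤ φ ≤ π, 0 ≤ θ ≤ 2π.

The integrand, after substitution and multiplying by the volume element, becomes (13ρ (sqrt(2)sin(φ)sin(θ + π/4) + cos(φ))) · ρ^2 sin(φ), so

    ∭_V (∇·F) dV = ∫_0^{2π} ∫_0^{π} ∫_0^{2} (13ρ (sqrt(2)sin(φ)sin(θ + π/4) + cos(φ))) · ρ^2 sin(φ) dρ dφ dθ.

Inner (ρ from 0 to 2): 52(sqrt(2)sin(φ)sin(θ + π/4) + cos(φ))sin(φ).
Middle (φ from 0 to π): 26sqrt(2)π sin(θ + π/4).
Outer (θ from 0 to 2π): 0.

Therefore ∯_{∂V} F · n dS = 0.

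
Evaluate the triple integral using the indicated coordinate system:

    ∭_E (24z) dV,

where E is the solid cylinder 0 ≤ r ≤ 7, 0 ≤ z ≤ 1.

In cylindrical coordinates, x = r cos(θ), y = r sin(θ), z = z, and dV = r dr dθ dz.

The integrand becomes 24z, so

    ∭_E (24z) dV = ∫_{0}^{2π} ∫_{0}^{7} ∫_{0}^{1} (24z) · r dz dr dθ.

Inner (z): 12r.
Middle (r from 0 to 7): 294.
Outer (θ): 588π.

Therefore the triple integral equals 588π.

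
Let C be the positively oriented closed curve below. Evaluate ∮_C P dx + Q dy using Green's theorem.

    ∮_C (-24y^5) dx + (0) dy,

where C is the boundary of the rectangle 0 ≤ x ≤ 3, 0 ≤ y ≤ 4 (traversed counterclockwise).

Green's theorem converts the closed line integral into a double integral over the enclosed region D:

    ∮_C P dx + Q dy = ∬_D (∂Q/∂x - ∂P/∂y) dA.

Here P = -24y^5, Q = 0, so

    ∂Q/∂x = 0,    ∂P/∂y = -120y^4,
    ∂Q/∂x - ∂P/∂y = 120y^4.

D is the region 0 ≤ x ≤ 3, 0 ≤ y ≤ 4. Evaluating the double integral:

    ∬_D (120y^4) dA = ∫_0^{3} ∫_0^{4} (120y^4) dy dx.

Inner (y from 0 to 4): 24576.
Outer (x from 0 to 3): 73728.

Therefore ∮_C P dx + Q dy = 73728.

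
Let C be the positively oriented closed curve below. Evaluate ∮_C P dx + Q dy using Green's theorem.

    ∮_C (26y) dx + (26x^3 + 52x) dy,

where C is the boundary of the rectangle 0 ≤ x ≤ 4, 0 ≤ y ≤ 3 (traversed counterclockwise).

Green's theorem converts the closed line integral into a double integral over the enclosed region D:

    ∮_C P dx + Q dy = ∬_D (∂Q/∂x - ∂P/∂y) dA.

Here P = 26y, Q = 26x^3 + 52x, so

    ∂Q/∂x = 78x^2 + 52,    ∂P/∂y = 26,
    ∂Q/∂x - ∂P/∂y = 78x^2 + 26.

D is the region 0 ≤ x ≤ 4, 0 ≤ y ≤ 3. Evaluating the double integral:

    ∬_D (78x^2 + 26) dA = ∫_0^{4} ∫_0^{3} (78x^2 + 26) dy dx.

Inner (y from 0 to 3): 234x^2 + 78.
Outer (x from 0 to 4): 5304.

Therefore ∮_C P dx + Q dy = 5304.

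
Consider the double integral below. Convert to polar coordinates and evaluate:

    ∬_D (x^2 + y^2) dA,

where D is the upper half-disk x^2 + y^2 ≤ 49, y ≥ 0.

The region D is 0 ≤ r ≤ 7, 0 ≤ θ ≤ π in polar coordinates, where x = r cos(θ), y = r sin(θ), and dA = r dr dθ.

Under the substitution, the integrand becomes r^2, so

    ∬_D (x^2 + y^2) dA = ∫_{0}^{π} ∫_{0}^{7} (r^2) · r dr dθ.

Inner integral (in r): ∫_{0}^{7} (r^2) · r dr = 2401/4.

Outer integral (in θ): ∫_{0}^{π} (2401/4) dθ = 2401π/4.

Therefore ∬_D (x^2 + y^2) dA = 2401π/4.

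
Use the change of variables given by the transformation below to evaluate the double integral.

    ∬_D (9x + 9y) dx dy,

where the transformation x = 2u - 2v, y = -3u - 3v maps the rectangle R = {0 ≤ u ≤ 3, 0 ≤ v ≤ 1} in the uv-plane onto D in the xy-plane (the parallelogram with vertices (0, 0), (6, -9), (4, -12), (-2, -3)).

Compute the Jacobian determinant of (x, y) with respect to (u, v):

    ∂(x,y)/∂(u,v) = | 2  -2 | = (2)(-3) - (-2)(-3) = -12.
                   | -3  -3 |

Its absolute value is |J| = 12 (the area scaling factor).

Substituting x = 2u - 2v, y = -3u - 3v into the integrand,

    9x + 9y → -9u - 45v,

so the integral becomes

    ∬_R (-9u - 45v) · |J| du dv = ∫_0^3 ∫_0^1 (-108u - 540v) dv du.

Inner (v): -108u - 270.
Outer (u): -1296.

Therefore ∬_D (9x + 9y) dx dy = -1296.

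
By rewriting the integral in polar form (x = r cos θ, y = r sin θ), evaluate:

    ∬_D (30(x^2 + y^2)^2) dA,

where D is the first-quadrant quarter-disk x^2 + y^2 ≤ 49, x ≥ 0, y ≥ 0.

The region D is 0 ≤ r ≤ 7, 0 ≤ θ ≤ π/2 in polar coordinates, where x = r cos(θ), y = r sin(θ), and dA = r dr dθ.

Under the substitution, the integrand becomes 30r^4, so

    ∬_D (30(x^2 + y^2)^2) dA = ∫_{0}^{π/2} ∫_{0}^{7} (30r^4) · r dr dθ.

Inner integral (in r): ∫_{0}^{7} (30r^4) · r dr = 588245.

Outer integral (in θ): ∫_{0}^{π/2} (588245) dθ = 588245π/2.

Therefore ∬_D (30(x^2 + y^2)^2) dA = 588245π/2.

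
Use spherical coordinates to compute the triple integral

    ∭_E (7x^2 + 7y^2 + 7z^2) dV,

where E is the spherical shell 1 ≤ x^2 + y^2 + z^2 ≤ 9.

In spherical coordinates, x = ρ sin(φ) cos(θ), y = ρ sin(φ) sin(θ), z = ρ cos(φ), and dV = ρ^2 sin(φ) dρ dφ dθ.

The integrand becomes 7ρ^2, so

    ∭_E (7x^2 + 7y^2 + 7z^2) dV = ∫_{0}^{2π} ∫_{0}^{π} ∫_{1}^{3} (7ρ^2) · ρ^2 sin(φ) dρ dφ dθ.

Inner (ρ): 1694sin(φ)/5.
Middle (φ): 3388/5.
Outer (θ): 6776π/5.

Therefore the triple integral equals 6776π/5.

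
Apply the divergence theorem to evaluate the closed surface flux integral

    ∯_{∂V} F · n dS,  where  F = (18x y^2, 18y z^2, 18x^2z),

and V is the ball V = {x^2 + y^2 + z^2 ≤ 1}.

By the divergence theorem,

    ∯_{∂V} F · n dS = ∭_V (∇ · F) dV.

Compute the divergence:
    ∇ · F = ∂F_x/∂x + ∂F_y/∂y + ∂F_z/∂z = 18y^2 + 18z^2 + 18x^2 = 18x^2 + 18y^2 + 18z^2.

In spherical coordinates, x = ρ sin(φ) cos(θ), y = ρ sin(φ) sin(θ), z = ρ cos(φ), dV = ρ^2 sin(φ) dρ dφ dθ, with 0 ≤ ρ ≤ 1, 0 ≤ φ ≤ π, 0 ≤ θ ≤ 2π.

The integrand, after substitution and multiplying by the volume element, becomes (18ρ^2) · ρ^2 sin(φ), so

    ∭_V (∇·F) dV = ∫_0^{2π} ∫_0^{π} ∫_0^{1} (18ρ^2) · ρ^2 sin(φ) dρ dφ dθ.

Inner (ρ from 0 to 1): 18sin(φ)/5.
Middle (φ from 0 to π): 36/5.
Outer (θ from 0 to 2π): 72π/5.

Therefore ∯_{∂V} F · n dS = 72π/5.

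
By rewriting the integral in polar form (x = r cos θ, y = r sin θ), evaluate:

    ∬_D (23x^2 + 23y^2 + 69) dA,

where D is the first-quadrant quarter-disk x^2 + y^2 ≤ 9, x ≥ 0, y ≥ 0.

The region D is 0 ≤ r ≤ 3, 0 ≤ θ ≤ π/2 in polar coordinates, where x = r cos(θ), y = r sin(θ), and dA = r dr dθ.

Under the substitution, the integrand becomes 23r^2 + 69, so

    ∬_D (23x^2 + 23y^2 + 69) dA = ∫_{0}^{π/2} ∫_{0}^{3} (23r^2 + 69) · r dr dθ.

Inner integral (in r): ∫_{0}^{3} (23r^2 + 69) · r dr = 3105/4.

Outer integral (in θ): ∫_{0}^{π/2} (3105/4) dθ = 3105π/8.

Therefore ∬_D (23x^2 + 23y^2 + 69) dA = 3105π/8.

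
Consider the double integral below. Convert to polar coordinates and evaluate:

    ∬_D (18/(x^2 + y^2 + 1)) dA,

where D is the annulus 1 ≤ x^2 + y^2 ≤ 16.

The region D is 1 ≤ r ≤ 4, 0 ≤ θ ≤ 2π in polar coordinates, where x = r cos(θ), y = r sin(θ), and dA = r dr dθ.

Under the substitution, the integrand becomes 18/(r^2 + 1), so

    ∬_D (18/(x^2 + y^2 + 1)) dA = ∫_{0}^{2π} ∫_{1}^{4} (18/(r^2 + 1)) · r dr dθ.

Inner integral (in r): ∫_{1}^{4} (18/(r^2 + 1)) · r dr = log(118587876497/512).

Outer integral (in θ): ∫_{0}^{2π} (log(118587876497/512)) dθ = log((118587876497/512)^(2π)).

Therefore ∬_D (18/(x^2 + y^2 + 1)) dA = log((118587876497/512)^(2π)).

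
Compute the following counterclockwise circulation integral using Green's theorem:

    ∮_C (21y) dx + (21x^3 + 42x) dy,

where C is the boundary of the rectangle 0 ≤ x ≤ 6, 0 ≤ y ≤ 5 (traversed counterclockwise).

Green's theorem converts the closed line integral into a double integral over the enclosed region D:

    ∮_C P dx + Q dy = ∬_D (∂Q/∂x - ∂P/∂y) dA.

Here P = 21y, Q = 21x^3 + 42x, so

    ∂Q/∂x = 63x^2 + 42,    ∂P/∂y = 21,
    ∂Q/∂x - ∂P/∂y = 63x^2 + 21.

D is the region 0 ≤ x ≤ 6, 0 ≤ y ≤ 5. Evaluating the double integral:

    ∬_D (63x^2 + 21) dA = ∫_0^{6} ∫_0^{5} (63x^2 + 21) dy dx.

Inner (y from 0 to 5): 315x^2 + 105.
Outer (x from 0 to 6): 23310.

Therefore ∮_C P dx + Q dy = 23310.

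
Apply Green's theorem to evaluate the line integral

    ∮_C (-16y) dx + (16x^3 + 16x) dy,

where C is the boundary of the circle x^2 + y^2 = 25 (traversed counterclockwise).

Green's theorem converts the closed line integral into a double integral over the enclosed region D:

    ∮_C P dx + Q dy = ∬_D (∂Q/∂x - ∂P/∂y) dA.

Here P = -16y, Q = 16x^3 + 16x, so

    ∂Q/∂x = 48x^2 + 16,    ∂P/∂y = -16,
    ∂Q/∂x - ∂P/∂y = 48x^2 + 32.

D is the region x^2 + y^2 ≤ 25. Evaluating the double integral:

In polar coordinates (x = r cos θ, y = r sin θ, dA = r dr dθ) the integrand becomes 48r^2cos(θ)^2 + 32, so

    ∬_D (48x^2 + 32) dA = ∫_0^{2π} ∫_0^{5} (48r^2cos(θ)^2 + 32) · r dr dθ.

Inner (r from 0 to 5): 7500cos(θ)^2 + 400.
Outer (θ from 0 to 2π): 8300π.

Therefore ∮_C P dx + Q dy = 8300π.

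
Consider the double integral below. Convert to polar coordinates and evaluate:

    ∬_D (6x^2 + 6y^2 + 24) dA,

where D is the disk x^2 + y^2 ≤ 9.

The region D is 0 ≤ r ≤ 3, 0 ≤ θ ≤ 2π in polar coordinates, where x = r cos(θ), y = r sin(θ), and dA = r dr dθ.

Under the substitution, the integrand becomes 6r^2 + 24, so

    ∬_D (6x^2 + 6y^2 + 24) dA = ∫_{0}^{2π} ∫_{0}^{3} (6r^2 + 24) · r dr dθ.

Inner integral (in r): ∫_{0}^{3} (6r^2 + 24) · r dr = 459/2.

Outer integral (in θ): ∫_{0}^{2π} (459/2) dθ = 459π.

Therefore ∬_D (6x^2 + 6y^2 + 24) dA = 459π.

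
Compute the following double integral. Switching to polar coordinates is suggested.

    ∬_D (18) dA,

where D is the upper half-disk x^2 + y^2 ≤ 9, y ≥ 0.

The region D is 0 ≤ r ≤ 3, 0 ≤ θ ≤ π in polar coordinates, where x = r cos(θ), y = r sin(θ), and dA = r dr dθ.

Under the substitution, the integrand becomes 18, so

    ∬_D (18) dA = ∫_{0}^{π} ∫_{0}^{3} (18) · r dr dθ.

Inner integral (in r): ∫_{0}^{3} (18) · r dr = 81.

Outer integral (in θ): ∫_{0}^{π} (81) dθ = 81π.

Therefore ∬_D (18) dA = 81π.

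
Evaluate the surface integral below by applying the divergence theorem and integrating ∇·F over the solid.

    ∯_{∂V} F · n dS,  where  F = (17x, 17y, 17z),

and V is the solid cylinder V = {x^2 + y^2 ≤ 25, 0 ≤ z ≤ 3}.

By the divergence theorem,

    ∯_{∂V} F · n dS = ∭_V (∇ · F) dV.

Compute the divergence:
    ∇ · F = ∂F_x/∂x + ∂F_y/∂y + ∂F_z/∂z = 17 + 17 + 17 = 51.

In cylindrical coordinates, x = r cos(θ), y = r sin(θ), z = z, dV = r dr dθ dz, with 0 ≤ r ≤ 5, 0 ≤ θ ≤ 2π, 0 ≤ z ≤ 3.

The integrand, after substitution and multiplying by the volume element, becomes (51) · r, so

    ∭_V (∇·F) dV = ∫_0^{2π} ∫_0^{5} ∫_0^{3} (51) · r dz dr dθ.

Inner (z from 0 to 3): 153r.
Middle (r from 0 to 5): 3825/2.
Outer (θ from 0 to 2π): 3825π.

Therefore ∯_{∂V} F · n dS = 3825π.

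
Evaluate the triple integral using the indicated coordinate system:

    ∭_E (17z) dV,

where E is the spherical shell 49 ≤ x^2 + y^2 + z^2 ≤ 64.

In spherical coordinates, x = ρ sin(φ) cos(θ), y = ρ sin(φ) sin(θ), z = ρ cos(φ), and dV = ρ^2 sin(φ) dρ dφ dθ.

The integrand becomes 17ρ cos(φ), so

    ∭_E (17z) dV = ∫_{0}^{2π} ∫_{0}^{π} ∫_{7}^{8} (17ρ cos(φ)) · ρ^2 sin(φ) dρ dφ dθ.

Inner (ρ): 28815sin(2φ)/8.
Middle (φ): 0.
Outer (θ): 0.

Therefore the triple integral equals 0.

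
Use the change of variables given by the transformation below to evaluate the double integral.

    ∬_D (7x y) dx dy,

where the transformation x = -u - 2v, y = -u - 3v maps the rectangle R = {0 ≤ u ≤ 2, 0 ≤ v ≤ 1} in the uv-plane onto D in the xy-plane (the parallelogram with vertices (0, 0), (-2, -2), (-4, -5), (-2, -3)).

Compute the Jacobian determinant of (x, y) with respect to (u, v):

    ∂(x,y)/∂(u,v) = | -1  -2 | = (-1)(-3) - (-2)(-1) = 1.
                   | -1  -3 |

Its absolute value is |J| = 1 (the area scaling factor).

Substituting x = -u - 2v, y = -u - 3v into the integrand,

    7x y → 7u^2 + 35u v + 42v^2,

so the integral becomes

    ∬_R (7u^2 + 35u v + 42v^2) · |J| du dv = ∫_0^2 ∫_0^1 (7u^2 + 35u v + 42v^2) dv du.

Inner (v): 7u^2 + 35u/2 + 14.
Outer (u): 245/3.

Therefore ∬_D (7x y) dx dy = 245/3.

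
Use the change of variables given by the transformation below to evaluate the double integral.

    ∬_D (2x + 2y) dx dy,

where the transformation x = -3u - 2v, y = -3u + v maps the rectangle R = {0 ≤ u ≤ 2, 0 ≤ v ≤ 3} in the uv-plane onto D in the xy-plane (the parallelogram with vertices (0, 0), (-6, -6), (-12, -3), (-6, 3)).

Compute the Jacobian determinant of (x, y) with respect to (u, v):

    ∂(x,y)/∂(u,v) = | -3  -2 | = (-3)(1) - (-2)(-3) = -9.
                   | -3  1 |

Its absolute value is |J| = 9 (the area scaling factor).

Substituting x = -3u - 2v, y = -3u + v into the integrand,

    2x + 2y → -12u - 2v,

so the integral becomes

    ∬_R (-12u - 2v) · |J| du dv = ∫_0^2 ∫_0^3 (-108u - 18v) dv du.

Inner (v): -324u - 81.
Outer (u): -810.

Therefore ∬_D (2x + 2y) dx dy = -810.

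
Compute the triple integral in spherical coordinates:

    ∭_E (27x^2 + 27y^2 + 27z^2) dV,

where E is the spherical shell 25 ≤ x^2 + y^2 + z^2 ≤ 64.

In spherical coordinates, x = ρ sin(φ) cos(θ), y = ρ sin(φ) sin(θ), z = ρ cos(φ), and dV = ρ^2 sin(φ) dρ dφ dθ.

The integrand becomes 27ρ^2, so

    ∭_E (27x^2 + 27y^2 + 27z^2) dV = ∫_{0}^{2π} ∫_{0}^{π} ∫_{5}^{8} (27ρ^2) · ρ^2 sin(φ) dρ dφ dθ.

Inner (ρ): 800361sin(φ)/5.
Middle (φ): 1600722/5.
Outer (θ): 3201444π/5.

Therefore the triple integral equals 3201444π/5.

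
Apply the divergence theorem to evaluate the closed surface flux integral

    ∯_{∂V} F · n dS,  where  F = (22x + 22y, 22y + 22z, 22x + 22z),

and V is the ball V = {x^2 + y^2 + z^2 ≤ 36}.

By the divergence theorem,

    ∯_{∂V} F · n dS = ∭_V (∇ · F) dV.

Compute the divergence:
    ∇ · F = ∂F_x/∂x + ∂F_y/∂y + ∂F_z/∂z = 22 + 22 + 22 = 66.

In spherical coordinates, x = ρ sin(φ) cos(θ), y = ρ sin(φ) sin(θ), z = ρ cos(φ), dV = ρ^2 sin(φ) dρ dφ dθ, with 0 ≤ ρ ≤ 6, 0 ≤ φ ≤ π, 0 ≤ θ ≤ 2π.

The integrand, after substitution and multiplying by the volume element, becomes (66) · ρ^2 sin(φ), so

    ∭_V (∇·F) dV = ∫_0^{2π} ∫_0^{π} ∫_0^{6} (66) · ρ^2 sin(φ) dρ dφ dθ.

Inner (ρ from 0 to 6): 4752sin(φ).
Middle (φ from 0 to π): 9504.
Outer (θ from 0 to 2π): 19008π.

Therefore ∯_{∂V} F · n dS = 19008π.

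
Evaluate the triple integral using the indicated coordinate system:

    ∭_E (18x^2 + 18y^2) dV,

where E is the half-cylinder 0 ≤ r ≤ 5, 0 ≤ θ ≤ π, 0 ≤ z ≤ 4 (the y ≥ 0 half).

In cylindrical coordinates, x = r cos(θ), y = r sin(θ), z = z, and dV = r dr dθ dz.

The integrand becomes 18r^2, so

    ∭_E (18x^2 + 18y^2) dV = ∫_{0}^{π} ∫_{0}^{5} ∫_{0}^{4} (18r^2) · r dz dr dθ.

Inner (z): 72r^3.
Middle (r from 0 to 5): 11250.
Outer (θ): 11250π.

Therefore the triple integral equals 11250π.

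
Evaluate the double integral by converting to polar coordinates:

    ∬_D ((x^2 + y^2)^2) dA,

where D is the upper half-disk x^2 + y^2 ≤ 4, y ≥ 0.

The region D is 0 ≤ r ≤ 2, 0 ≤ θ ≤ π in polar coordinates, where x = r cos(θ), y = r sin(θ), and dA = r dr dθ.

Under the substitution, the integrand becomes r^4, so

    ∬_D ((x^2 + y^2)^2) dA = ∫_{0}^{π} ∫_{0}^{2} (r^4) · r dr dθ.

Inner integral (in r): ∫_{0}^{2} (r^4) · r dr = 32/3.

Outer integral (in θ): ∫_{0}^{π} (32/3) dθ = 32π/3.

Therefore ∬_D ((x^2 + y^2)^2) dA = 32π/3.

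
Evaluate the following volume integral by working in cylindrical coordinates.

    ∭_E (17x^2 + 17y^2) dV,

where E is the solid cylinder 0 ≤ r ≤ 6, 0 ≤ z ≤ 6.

In cylindrical coordinates, x = r cos(θ), y = r sin(θ), z = z, and dV = r dr dθ dz.

The integrand becomes 17r^2, so

    ∭_E (17x^2 + 17y^2) dV = ∫_{0}^{2π} ∫_{0}^{6} ∫_{0}^{6} (17r^2) · r dz dr dθ.

Inner (z): 102r^3.
Middle (r from 0 to 6): 33048.
Outer (θ): 66096π.

Therefore the triple integral equals 66096π.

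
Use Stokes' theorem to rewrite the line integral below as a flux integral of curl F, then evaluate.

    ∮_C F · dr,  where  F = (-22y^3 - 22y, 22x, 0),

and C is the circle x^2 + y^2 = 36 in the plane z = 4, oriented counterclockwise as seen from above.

Let S be the flat disk x^2 + y^2 ≤ 36 in the plane z = 4, with upward unit normal n̂ = ẑ. By Stokes' theorem,

    ∮_C F · dr = ∬_S (∇ × F) · n̂ dS = ∬_D (curl F)_z dA,

where D is the disk x^2 + y^2 ≤ 36.

Compute the curl of F = (-22y^3 - 22y, 22x, 0):
    (∇ × F)_x = ∂F_z/∂y - ∂F_y/∂z = 0,
    (∇ × F)_y = ∂F_x/∂z - ∂F_z/∂x = 0,
    (∇ × F)_z = ∂F_y/∂x - ∂F_x/∂y = 66y^2 + 44.

On z = 4, (curl F)_z = 66y^2 + 44.

Convert to polar (x = r cos θ, y = r sin θ, dA = r dr dθ); the integrand becomes 66r^2sin(θ)^2 + 44, so

    ∬_D (curl F)_z dA = ∫_0^{2π} ∫_0^{6} (66r^2sin(θ)^2 + 44) · r dr dθ.

Inner (r from 0 to 6): 21384sin(θ)^2 + 792.
Outer (θ from 0 to 2π): 22968π.

Therefore ∮_C F · dr = 22968π.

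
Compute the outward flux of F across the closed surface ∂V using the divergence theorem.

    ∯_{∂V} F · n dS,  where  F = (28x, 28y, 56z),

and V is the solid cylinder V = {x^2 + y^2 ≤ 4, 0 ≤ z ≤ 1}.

By the divergence theorem,

    ∯_{∂V} F · n dS = ∭_V (∇ · F) dV.

Compute the divergence:
    ∇ · F = ∂F_x/∂x + ∂F_y/∂y + ∂F_z/∂z = 28 + 28 + 56 = 112.

In cylindrical coordinates, x = r cos(θ), y = r sin(θ), z = z, dV = r dr dθ dz, with 0 ≤ r ≤ 2, 0 ≤ θ ≤ 2π, 0 ≤ z ≤ 1.

The integrand, after substitution and multiplying by the volume element, becomes (112) · r, so

    ∭_V (∇·F) dV = ∫_0^{2π} ∫_0^{2} ∫_0^{1} (112) · r dz dr dθ.

Inner (z from 0 to 1): 112r.
Middle (r from 0 to 2): 224.
Outer (θ from 0 to 2π): 448π.

Therefore ∯_{∂V} F · n dS = 448π.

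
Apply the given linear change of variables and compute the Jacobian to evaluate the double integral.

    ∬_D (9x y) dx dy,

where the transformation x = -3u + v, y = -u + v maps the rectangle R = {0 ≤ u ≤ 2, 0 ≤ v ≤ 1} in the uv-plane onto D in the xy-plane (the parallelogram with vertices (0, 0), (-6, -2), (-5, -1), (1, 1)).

Compute the Jacobian determinant of (x, y) with respect to (u, v):

    ∂(x,y)/∂(u,v) = | -3  1 | = (-3)(1) - (1)(-1) = -2.
                   | -1  1 |

Its absolute value is |J| = 2 (the area scaling factor).

Substituting x = -3u + v, y = -u + v into the integrand,

    9x y → 27u^2 - 36u v + 9v^2,

so the integral becomes

    ∬_R (27u^2 - 36u v + 9v^2) · |J| du dv = ∫_0^2 ∫_0^1 (54u^2 - 72u v + 18v^2) dv du.

Inner (v): 54u^2 - 36u + 6.
Outer (u): 84.

Therefore ∬_D (9x y) dx dy = 84.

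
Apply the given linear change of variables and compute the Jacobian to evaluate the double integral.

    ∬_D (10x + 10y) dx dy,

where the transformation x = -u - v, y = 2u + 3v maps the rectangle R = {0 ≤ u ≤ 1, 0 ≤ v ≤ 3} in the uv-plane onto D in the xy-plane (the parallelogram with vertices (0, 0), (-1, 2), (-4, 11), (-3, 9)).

Compute the Jacobian determinant of (x, y) with respect to (u, v):

    ∂(x,y)/∂(u,v) = | -1  -1 | = (-1)(3) - (-1)(2) = -1.
                   | 2  3 |

Its absolute value is |J| = 1 (the area scaling factor).

Substituting x = -u - v, y = 2u + 3v into the integrand,

    10x + 10y → 10u + 20v,

so the integral becomes

    ∬_R (10u + 20v) · |J| du dv = ∫_0^1 ∫_0^3 (10u + 20v) dv du.

Inner (v): 30u + 90.
Outer (u): 105.

Therefore ∬_D (10x + 10y) dx dy = 105.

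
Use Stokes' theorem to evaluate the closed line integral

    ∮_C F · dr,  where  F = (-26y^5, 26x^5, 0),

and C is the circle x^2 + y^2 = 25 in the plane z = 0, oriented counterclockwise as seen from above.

Let S be the flat disk x^2 + y^2 ≤ 25 in the plane z = 0, with upward unit normal n̂ = ẑ. By Stokes' theorem,

    ∮_C F · dr = ∬_S (∇ × F) · n̂ dS = ∬_D (curl F)_z dA,

where D is the disk x^2 + y^2 ≤ 25.

Compute the curl of F = (-26y^5, 26x^5, 0):
    (∇ × F)_x = ∂F_z/∂y - ∂F_y/∂z = 0,
    (∇ × F)_y = ∂F_x/∂z - ∂F_z/∂x = 0,
    (∇ × F)_z = ∂F_y/∂x - ∂F_x/∂y = 130x^4 + 130y^4.

On z = 0, (curl F)_z = 130x^4 + 130y^4.

Convert to polar (x = r cos θ, y = r sin θ, dA = r dr dθ); the integrand becomes 130r^4(sin(θ)^4 + cos(θ)^4), so

    ∬_D (curl F)_z dA = ∫_0^{2π} ∫_0^{5} (130r^4(sin(θ)^4 + cos(θ)^4)) · r dr dθ.

Inner (r from 0 to 5): 1015625sin(θ)^4/3 + 1015625cos(θ)^4/3.
Outer (θ from 0 to 2π): 1015625π/2.

Therefore ∮_C F · dr = 1015625π/2.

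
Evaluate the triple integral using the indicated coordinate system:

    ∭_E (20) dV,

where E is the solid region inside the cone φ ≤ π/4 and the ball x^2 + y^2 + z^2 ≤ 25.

In spherical coordinates, x = ρ sin(φ) cos(θ), y = ρ sin(φ) sin(θ), z = ρ cos(φ), and dV = ρ^2 sin(φ) dρ dφ dθ.

The integrand becomes 20, so

    ∭_E (20) dV = ∫_{0}^{2π} ∫_{0}^{π/4} ∫_{0}^{5} (20) · ρ^2 sin(φ) dρ dφ dθ.

Inner (ρ): 2500sin(φ)/3.
Middle (φ): 2500/3 - 1250sqrt(2)/3.
Outer (θ): 2500π (2 - sqrt(2))/3.

Therefore the triple integral equals 2500π (2 - sqrt(2))/3.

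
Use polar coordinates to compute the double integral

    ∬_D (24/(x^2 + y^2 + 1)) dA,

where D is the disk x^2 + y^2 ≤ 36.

The region D is 0 ≤ r ≤ 6, 0 ≤ θ ≤ 2π in polar coordinates, where x = r cos(θ), y = r sin(θ), and dA = r dr dθ.

Under the substitution, the integrand becomes 24/(r^2 + 1), so

    ∬_D (24/(x^2 + y^2 + 1)) dA = ∫_{0}^{2π} ∫_{0}^{6} (24/(r^2 + 1)) · r dr dθ.

Inner integral (in r): ∫_{0}^{6} (24/(r^2 + 1)) · r dr = log(6582952005840035281).

Outer integral (in θ): ∫_{0}^{2π} (log(6582952005840035281)) dθ = 24π log(37).

Therefore ∬_D (24/(x^2 + y^2 + 1)) dA = 24π log(37).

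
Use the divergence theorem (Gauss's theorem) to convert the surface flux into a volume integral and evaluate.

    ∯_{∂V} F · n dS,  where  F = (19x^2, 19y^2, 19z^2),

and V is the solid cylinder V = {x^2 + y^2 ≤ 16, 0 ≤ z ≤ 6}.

By the divergence theorem,

    ∯_{∂V} F · n dS = ∭_V (∇ · F) dV.

Compute the divergence:
    ∇ · F = ∂F_x/∂x + ∂F_y/∂y + ∂F_z/∂z = 38x + 38y + 38z.

In cylindrical coordinates, x = r cos(θ), y = r sin(θ), z = z, dV = r dr dθ dz, with 0 ≤ r ≤ 4, 0 ≤ θ ≤ 2π, 0 ≤ z ≤ 6.

The integrand, after substitution and multiplying by the volume element, becomes (38sqrt(2)r sin(θ + π/4) + 38z) · r, so

    ∭_V (∇·F) dV = ∫_0^{2π} ∫_0^{4} ∫_0^{6} (38sqrt(2)r sin(θ + π/4) + 38z) · r dz dr dθ.

Inner (z from 0 to 6): 228r (sqrt(2)r sin(θ + π/4) + 3).
Middle (r from 0 to 4): 4864sqrt(2)sin(θ + π/4) + 5472.
Outer (θ from 0 to 2π): 10944π.

Therefore ∯_{∂V} F · n dS = 10944π.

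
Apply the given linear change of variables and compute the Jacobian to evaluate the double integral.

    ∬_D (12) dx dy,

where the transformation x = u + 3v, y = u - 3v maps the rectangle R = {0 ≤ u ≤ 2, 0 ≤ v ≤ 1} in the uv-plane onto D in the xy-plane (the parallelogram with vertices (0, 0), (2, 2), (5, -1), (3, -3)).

Compute the Jacobian determinant of (x, y) with respect to (u, v):

    ∂(x,y)/∂(u,v) = | 1  3 | = (1)(-3) - (3)(1) = -6.
                   | 1  -3 |

Its absolute value is |J| = 6 (the area scaling factor).

Substituting x = u + 3v, y = u - 3v into the integrand,

    12 → 12,

so the integral becomes

    ∬_R (12) · |J| du dv = ∫_0^2 ∫_0^1 (72) dv du.

Inner (v): 72.
Outer (u): 144.

Therefore ∬_D (12) dx dy = 144.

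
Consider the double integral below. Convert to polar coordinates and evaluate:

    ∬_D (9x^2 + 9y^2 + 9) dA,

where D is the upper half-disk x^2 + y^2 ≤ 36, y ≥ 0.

The region D is 0 ≤ r ≤ 6, 0 ≤ θ ≤ π in polar coordinates, where x = r cos(θ), y = r sin(θ), and dA = r dr dθ.

Under the substitution, the integrand becomes 9r^2 + 9, so

    ∬_D (9x^2 + 9y^2 + 9) dA = ∫_{0}^{π} ∫_{0}^{6} (9r^2 + 9) · r dr dθ.

Inner integral (in r): ∫_{0}^{6} (9r^2 + 9) · r dr = 3078.

Outer integral (in θ): ∫_{0}^{π} (3078) dθ = 3078π.

Therefore ∬_D (9x^2 + 9y^2 + 9) dA = 3078π.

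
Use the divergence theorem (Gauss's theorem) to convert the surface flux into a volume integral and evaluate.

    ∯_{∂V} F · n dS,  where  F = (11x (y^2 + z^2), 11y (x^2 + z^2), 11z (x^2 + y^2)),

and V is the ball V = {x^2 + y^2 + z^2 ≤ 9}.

By the divergence theorem,

    ∯_{∂V} F · n dS = ∭_V (∇ · F) dV.

Compute the divergence:
    ∇ · F = ∂F_x/∂x + ∂F_y/∂y + ∂F_z/∂z = 11y^2 + 11z^2 + 11x^2 + 11z^2 + 11x^2 + 11y^2 = 22x^2 + 22y^2 + 22z^2.

In spherical coordinates, x = ρ sin(φ) cos(θ), y = ρ sin(φ) sin(θ), z = ρ cos(φ), dV = ρ^2 sin(φ) dρ dφ dθ, with 0 ≤ ρ ≤ 3, 0 ≤ φ ≤ π, 0 ≤ θ ≤ 2π.

The integrand, after substitution and multiplying by the volume element, becomes (22ρ^2) · ρ^2 sin(φ), so

    ∭_V (∇·F) dV = ∫_0^{2π} ∫_0^{π} ∫_0^{3} (22ρ^2) · ρ^2 sin(φ) dρ dφ dθ.

Inner (ρ from 0 to 3): 5346sin(φ)/5.
Middle (φ from 0 to π): 10692/5.
Outer (θ from 0 to 2π): 21384π/5.

Therefore ∯_{∂V} F · n dS = 21384π/5.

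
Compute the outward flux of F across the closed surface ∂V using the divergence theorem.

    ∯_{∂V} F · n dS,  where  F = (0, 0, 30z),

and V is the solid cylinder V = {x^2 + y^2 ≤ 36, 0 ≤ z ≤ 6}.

By the divergence theorem,

    ∯_{∂V} F · n dS = ∭_V (∇ · F) dV.

Compute the divergence:
    ∇ · F = ∂F_x/∂x + ∂F_y/∂y + ∂F_z/∂z = 0 + 0 + 30 = 30.

In cylindrical coordinates, x = r cos(θ), y = r sin(θ), z = z, dV = r dr dθ dz, with 0 ≤ r ≤ 6, 0 ≤ θ ≤ 2π, 0 ≤ z ≤ 6.

The integrand, after substitution and multiplying by the volume element, becomes (30) · r, so

    ∭_V (∇·F) dV = ∫_0^{2π} ∫_0^{6} ∫_0^{6} (30) · r dz dr dθ.

Inner (z from 0 to 6): 180r.
Middle (r from 0 to 6): 3240.
Outer (θ from 0 to 2π): 6480π.

Therefore ∯_{∂V} F · n dS = 6480π.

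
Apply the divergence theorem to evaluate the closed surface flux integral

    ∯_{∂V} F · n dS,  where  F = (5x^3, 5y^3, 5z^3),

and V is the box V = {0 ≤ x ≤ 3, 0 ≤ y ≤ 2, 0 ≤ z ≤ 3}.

By the divergence theorem,

    ∯_{∂V} F · n dS = ∭_V (∇ · F) dV.

Compute the divergence:
    ∇ · F = ∂F_x/∂x + ∂F_y/∂y + ∂F_z/∂z = 15x^2 + 15y^2 + 15z^2.

V is a rectangular box, so dV = dx dy dz with 0 ≤ x ≤ 3, 0 ≤ y ≤ 2, 0 ≤ z ≤ 3.

Integrate (15x^2 + 15y^2 + 15z^2) over V as an iterated integral:

    ∭_V (∇·F) dV = ∫_0^{3} ∫_0^{2} ∫_0^{3} (15x^2 + 15y^2 + 15z^2) dz dy dx.

Inner (z from 0 to 3): 45x^2 + 45y^2 + 135.
Middle (y from 0 to 2): 90x^2 + 390.
Outer (x from 0 to 3): 1980.

Therefore ∯_{∂V} F · n dS = 1980.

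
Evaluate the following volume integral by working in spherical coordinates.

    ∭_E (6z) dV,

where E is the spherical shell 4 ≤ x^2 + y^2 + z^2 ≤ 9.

In spherical coordinates, x = ρ sin(φ) cos(θ), y = ρ sin(φ) sin(θ), z = ρ cos(φ), and dV = ρ^2 sin(φ) dρ dφ dθ.

The integrand becomes 6ρ cos(φ), so

    ∭_E (6z) dV = ∫_{0}^{2π} ∫_{0}^{π} ∫_{2}^{3} (6ρ cos(φ)) · ρ^2 sin(φ) dρ dφ dθ.

Inner (ρ): 195sin(2φ)/4.
Middle (φ): 0.
Outer (θ): 0.

Therefore the triple integral equals 0.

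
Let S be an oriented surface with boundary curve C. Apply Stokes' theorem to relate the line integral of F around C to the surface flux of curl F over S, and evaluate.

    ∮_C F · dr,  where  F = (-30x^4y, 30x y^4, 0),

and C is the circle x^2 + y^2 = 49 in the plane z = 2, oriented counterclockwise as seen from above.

Let S be the flat disk x^2 + y^2 ≤ 49 in the plane z = 2, with upward unit normal n̂ = ẑ. By Stokes' theorem,

    ∮_C F · dr = ∬_S (∇ × F) · n̂ dS = ∬_D (curl F)_z dA,

where D is the disk x^2 + y^2 ≤ 49.

Compute the curl of F = (-30x^4y, 30x y^4, 0):
    (∇ × F)_x = ∂F_z/∂y - ∂F_y/∂z = 0,
    (∇ × F)_y = ∂F_x/∂z - ∂F_z/∂x = 0,
    (∇ × F)_z = ∂F_y/∂x - ∂F_x/∂y = 30x^4 + 30y^4.

On z = 2, (curl F)_z = 30x^4 + 30y^4.

Convert to polar (x = r cos θ, y = r sin θ, dA = r dr dθ); the integrand becomes 30r^4(sin(θ)^4 + cos(θ)^4), so

    ∬_D (curl F)_z dA = ∫_0^{2π} ∫_0^{7} (30r^4(sin(θ)^4 + cos(θ)^4)) · r dr dθ.

Inner (r from 0 to 7): 588245sin(θ)^4 + 588245cos(θ)^4.
Outer (θ from 0 to 2π): 1764735π/2.

Therefore ∮_C F · dr = 1764735π/2.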